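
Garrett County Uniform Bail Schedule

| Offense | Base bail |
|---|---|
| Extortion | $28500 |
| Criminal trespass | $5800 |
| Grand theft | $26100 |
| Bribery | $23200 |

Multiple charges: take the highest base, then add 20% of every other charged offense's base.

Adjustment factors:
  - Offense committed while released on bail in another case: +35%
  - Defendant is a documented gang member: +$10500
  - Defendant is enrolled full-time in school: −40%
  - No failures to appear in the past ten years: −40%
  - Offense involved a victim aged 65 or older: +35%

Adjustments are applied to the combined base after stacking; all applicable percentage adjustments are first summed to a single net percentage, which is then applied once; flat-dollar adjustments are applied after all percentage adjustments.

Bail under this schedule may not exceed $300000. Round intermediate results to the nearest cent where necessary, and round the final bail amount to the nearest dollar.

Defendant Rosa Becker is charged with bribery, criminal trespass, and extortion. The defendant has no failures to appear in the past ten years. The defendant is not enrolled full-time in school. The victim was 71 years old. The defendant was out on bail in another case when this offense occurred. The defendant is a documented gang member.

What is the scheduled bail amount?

$55090

Base amounts from the schedule: bribery $23200; criminal trespass $5800; extortion $28500.
Stacking rule: highest base plus 20% of each additional charge. Highest is extortion at $28500. Additional: $23200 × 20% = $4640; $5800 × 20% = $1160. Combined base = $28500 + $5800 = $34300.
Net percentage adjustment: +35% −40% +35% = +30%. $34300 × 1.3 = $44590.
Defendant is a documented gang member (+$10500 flat): $44590 + $10500 = $55090.
$55090 is within the $300000 maximum.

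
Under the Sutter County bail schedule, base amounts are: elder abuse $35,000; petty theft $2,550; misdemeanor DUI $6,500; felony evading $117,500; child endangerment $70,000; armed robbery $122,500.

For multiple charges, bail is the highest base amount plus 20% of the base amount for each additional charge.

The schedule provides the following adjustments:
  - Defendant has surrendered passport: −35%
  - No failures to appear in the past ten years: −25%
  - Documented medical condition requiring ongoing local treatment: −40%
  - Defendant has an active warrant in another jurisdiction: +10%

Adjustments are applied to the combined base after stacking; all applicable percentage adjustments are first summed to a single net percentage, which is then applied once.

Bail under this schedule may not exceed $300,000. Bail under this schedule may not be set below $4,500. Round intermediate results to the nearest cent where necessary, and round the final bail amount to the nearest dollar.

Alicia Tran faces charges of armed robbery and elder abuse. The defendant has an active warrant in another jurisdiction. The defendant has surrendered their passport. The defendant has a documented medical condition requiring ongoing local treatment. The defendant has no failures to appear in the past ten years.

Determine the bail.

Base amounts from the schedule: armed robbery $122,500; elder abuse $35,000.
Stacking rule: highest base plus 20% of each additional charge. Highest is armed robbery at $122,500. Additional: $35,000 × 20% = $7,000. Combined base = $122,500 + $7,000 = $129,500.
Net percentage adjustment: −35% −25% −40% +10% = −90%. $129,500 × 0.1 = $12,950.
$12,950 is within the $300,000 maximum.
$12,950 is at or above the $4,500 minimum.

$12,950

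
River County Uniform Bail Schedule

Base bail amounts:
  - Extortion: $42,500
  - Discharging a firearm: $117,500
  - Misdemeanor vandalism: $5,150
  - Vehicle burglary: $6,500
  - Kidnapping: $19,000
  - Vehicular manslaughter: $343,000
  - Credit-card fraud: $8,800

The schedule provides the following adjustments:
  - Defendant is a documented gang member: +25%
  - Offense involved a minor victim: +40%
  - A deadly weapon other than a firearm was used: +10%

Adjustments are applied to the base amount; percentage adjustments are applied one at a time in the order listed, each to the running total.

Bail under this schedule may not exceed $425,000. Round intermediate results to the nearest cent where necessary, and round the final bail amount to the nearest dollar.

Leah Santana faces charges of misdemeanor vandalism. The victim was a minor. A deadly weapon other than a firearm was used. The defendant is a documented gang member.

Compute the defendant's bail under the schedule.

$9,914

Base amounts from the schedule: misdemeanor vandalism $5,150.
Single charge. Combined base = $5,150.
Defendant is a documented gang member (+25%): $5,150 × 1.25 = $6,437.50.
Offense involved a minor victim (+40%): $6,437.50 × 1.4 = $9,012.50.
A deadly weapon other than a firearm was used (+10%): $9,012.50 × 1.1 = $9,913.75.
$9,913.75 is within the $425,000 maximum.
Rounded to the nearest dollar: $9,914.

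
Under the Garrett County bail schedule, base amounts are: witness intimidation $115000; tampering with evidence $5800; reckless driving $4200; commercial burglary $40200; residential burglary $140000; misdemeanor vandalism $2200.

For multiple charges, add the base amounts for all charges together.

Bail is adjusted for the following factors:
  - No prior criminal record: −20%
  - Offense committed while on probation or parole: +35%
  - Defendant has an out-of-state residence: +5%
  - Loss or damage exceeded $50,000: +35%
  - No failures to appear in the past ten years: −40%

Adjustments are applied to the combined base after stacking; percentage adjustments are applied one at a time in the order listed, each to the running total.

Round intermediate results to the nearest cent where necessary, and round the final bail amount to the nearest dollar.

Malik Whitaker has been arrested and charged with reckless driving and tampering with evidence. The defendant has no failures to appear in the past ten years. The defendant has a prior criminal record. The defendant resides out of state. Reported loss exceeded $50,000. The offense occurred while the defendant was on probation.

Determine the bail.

$11482

Base amounts from the schedule: reckless driving $4200; tampering with evidence $5800.
Stacking rule: sum of all bases. $4200 + $5800 = $10000.
Offense committed while on probation or parole (+35%): $10000 × 1.35 = $13500.
Defendant has an out-of-state residence (+5%): $13500 × 1.05 = $14175.
Loss or damage exceeded $50,000 (+35%): $14175 × 1.35 = $19136.25.
No failures to appear in the past ten years (−40%): $19136.25 × 0.6 = $11481.75.
Rounded to the nearest dollar: $11482.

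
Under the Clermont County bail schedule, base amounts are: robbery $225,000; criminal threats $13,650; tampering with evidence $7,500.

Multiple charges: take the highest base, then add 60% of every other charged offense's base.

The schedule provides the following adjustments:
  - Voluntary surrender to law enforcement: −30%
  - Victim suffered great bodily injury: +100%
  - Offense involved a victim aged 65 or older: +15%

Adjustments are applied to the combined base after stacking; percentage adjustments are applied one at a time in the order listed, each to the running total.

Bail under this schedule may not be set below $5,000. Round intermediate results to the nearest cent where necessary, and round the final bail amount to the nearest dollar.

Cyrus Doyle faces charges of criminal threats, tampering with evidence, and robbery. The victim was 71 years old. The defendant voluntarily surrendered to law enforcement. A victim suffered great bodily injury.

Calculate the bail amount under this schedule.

$382,681

Base amounts from the schedule: criminal threats $13,650; tampering with evidence $7,500; robbery $225,000.
Stacking rule: highest base plus 60% of each additional charge. Highest is robbery at $225,000. Additional: $13,650 × 60% = $8,190; $7,500 × 60% = $4,500. Combined base = $225,000 + $12,690 = $237,690.
Voluntary surrender to law enforcement (−30%): $237,690 × 0.7 = $166,383.
Victim suffered great bodily injury (+100%): $166,383 × 2 = $332,766.
Offense involved a victim aged 65 or older (+15%): $332,766 × 1.15 = $382,680.90.
$382,680.90 is at or above the $5,000 minimum.
Rounded to the nearest dollar: $382,681.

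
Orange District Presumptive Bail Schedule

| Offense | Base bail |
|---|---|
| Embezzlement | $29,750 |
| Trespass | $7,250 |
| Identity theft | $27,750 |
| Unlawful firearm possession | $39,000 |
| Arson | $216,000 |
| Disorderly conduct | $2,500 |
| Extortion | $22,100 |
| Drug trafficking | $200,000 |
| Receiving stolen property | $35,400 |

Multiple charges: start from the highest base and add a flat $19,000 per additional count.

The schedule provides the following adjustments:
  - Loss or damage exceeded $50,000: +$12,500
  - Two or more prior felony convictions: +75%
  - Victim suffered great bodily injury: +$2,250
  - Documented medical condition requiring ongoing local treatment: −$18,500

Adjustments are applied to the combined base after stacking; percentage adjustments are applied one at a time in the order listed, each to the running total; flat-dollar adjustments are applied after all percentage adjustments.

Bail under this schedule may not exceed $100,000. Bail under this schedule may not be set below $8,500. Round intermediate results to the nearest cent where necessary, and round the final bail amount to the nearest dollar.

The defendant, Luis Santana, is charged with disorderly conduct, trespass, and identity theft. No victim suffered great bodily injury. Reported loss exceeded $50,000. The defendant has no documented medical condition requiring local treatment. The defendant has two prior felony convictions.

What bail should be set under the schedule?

Base amounts from the schedule: disorderly conduct $2,500; trespass $7,250; identity theft $27,750.
Stacking rule: highest base plus $19,000 per additional charge. Highest is identity theft at $27,750; 2 additional charges → +$38,000. Combined base = $65,750.
Two or more prior felony convictions (+75%): $65,750 × 1.75 = $115,062.50.
Loss or damage exceeded $50,000 (+$12,500 flat): $115,062.50 + $12,500 = $127,562.50.
Result $127,562.50 exceeds the maximum of $100,000; bail is capped at $100,000.
$100,000 is at or above the $8,500 minimum.

$100,000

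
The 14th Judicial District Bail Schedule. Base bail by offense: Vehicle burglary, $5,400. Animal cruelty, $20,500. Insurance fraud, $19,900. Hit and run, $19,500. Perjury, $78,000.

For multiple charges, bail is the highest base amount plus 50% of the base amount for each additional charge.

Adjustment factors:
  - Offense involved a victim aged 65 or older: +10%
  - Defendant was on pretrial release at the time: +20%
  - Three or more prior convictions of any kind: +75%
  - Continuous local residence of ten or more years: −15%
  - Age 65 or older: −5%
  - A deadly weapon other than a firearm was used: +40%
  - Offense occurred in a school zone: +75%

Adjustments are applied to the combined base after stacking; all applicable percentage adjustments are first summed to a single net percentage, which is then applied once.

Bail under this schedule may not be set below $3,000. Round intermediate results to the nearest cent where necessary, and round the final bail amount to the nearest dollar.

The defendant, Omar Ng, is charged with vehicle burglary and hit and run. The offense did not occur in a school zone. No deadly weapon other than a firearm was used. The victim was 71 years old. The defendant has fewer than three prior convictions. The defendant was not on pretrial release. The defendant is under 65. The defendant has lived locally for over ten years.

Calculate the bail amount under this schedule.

Base amounts from the schedule: vehicle burglary $5,400; hit and run $19,500.
Stacking rule: highest base plus 50% of each additional charge. Highest is hit and run at $19,500. Additional: $5,400 × 50% = $2,700. Combined base = $19,500 + $2,700 = $22,200.
Net percentage adjustment: +10% −15% = −5%. $22,200 × 0.95 = $21,090.
$21,090 is at or above the $3,000 minimum.

$21,090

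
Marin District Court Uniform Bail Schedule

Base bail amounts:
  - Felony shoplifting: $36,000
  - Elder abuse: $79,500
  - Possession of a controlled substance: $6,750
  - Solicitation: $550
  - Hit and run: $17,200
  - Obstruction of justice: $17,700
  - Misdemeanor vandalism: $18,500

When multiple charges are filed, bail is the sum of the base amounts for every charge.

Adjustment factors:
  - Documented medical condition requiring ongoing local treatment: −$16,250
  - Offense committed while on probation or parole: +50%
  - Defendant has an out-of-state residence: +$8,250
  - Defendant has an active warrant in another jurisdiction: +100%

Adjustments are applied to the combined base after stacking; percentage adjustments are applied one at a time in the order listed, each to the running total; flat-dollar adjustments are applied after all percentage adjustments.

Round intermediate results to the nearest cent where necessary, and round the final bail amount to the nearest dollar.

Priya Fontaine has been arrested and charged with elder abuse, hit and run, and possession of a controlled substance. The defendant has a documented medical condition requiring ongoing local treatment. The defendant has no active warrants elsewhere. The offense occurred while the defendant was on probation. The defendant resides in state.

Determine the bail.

$138,925

Base amounts from the schedule: elder abuse $79,500; hit and run $17,200; possession of a controlled substance $6,750.
Stacking rule: sum of all bases. $79,500 + $17,200 + $6,750 = $103,450.
Offense committed while on probation or parole (+50%): $103,450 × 1.5 = $155,175.
Documented medical condition requiring ongoing local treatment (−$16,250 flat): $155,175 − $16,250 = $138,925.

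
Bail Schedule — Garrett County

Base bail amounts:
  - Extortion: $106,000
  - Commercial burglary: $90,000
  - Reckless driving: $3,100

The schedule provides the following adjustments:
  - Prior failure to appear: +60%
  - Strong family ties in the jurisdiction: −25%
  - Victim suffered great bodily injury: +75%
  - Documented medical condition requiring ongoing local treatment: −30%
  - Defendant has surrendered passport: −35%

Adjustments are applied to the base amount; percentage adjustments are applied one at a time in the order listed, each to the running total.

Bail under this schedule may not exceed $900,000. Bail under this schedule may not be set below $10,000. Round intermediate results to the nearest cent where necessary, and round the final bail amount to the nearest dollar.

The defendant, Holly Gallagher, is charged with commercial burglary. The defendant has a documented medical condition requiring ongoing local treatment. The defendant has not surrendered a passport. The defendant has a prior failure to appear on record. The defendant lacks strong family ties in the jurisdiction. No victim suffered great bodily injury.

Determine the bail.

Base amounts from the schedule: commercial burglary $90,000.
Single charge. Combined base = $90,000.
Prior failure to appear (+60%): $90,000 × 1.6 = $144,000.
Documented medical condition requiring ongoing local treatment (−30%): $144,000 × 0.7 = $100,800.
$100,800 is within the $900,000 maximum.
$100,800 is at or above the $10,000 minimum.

$100,800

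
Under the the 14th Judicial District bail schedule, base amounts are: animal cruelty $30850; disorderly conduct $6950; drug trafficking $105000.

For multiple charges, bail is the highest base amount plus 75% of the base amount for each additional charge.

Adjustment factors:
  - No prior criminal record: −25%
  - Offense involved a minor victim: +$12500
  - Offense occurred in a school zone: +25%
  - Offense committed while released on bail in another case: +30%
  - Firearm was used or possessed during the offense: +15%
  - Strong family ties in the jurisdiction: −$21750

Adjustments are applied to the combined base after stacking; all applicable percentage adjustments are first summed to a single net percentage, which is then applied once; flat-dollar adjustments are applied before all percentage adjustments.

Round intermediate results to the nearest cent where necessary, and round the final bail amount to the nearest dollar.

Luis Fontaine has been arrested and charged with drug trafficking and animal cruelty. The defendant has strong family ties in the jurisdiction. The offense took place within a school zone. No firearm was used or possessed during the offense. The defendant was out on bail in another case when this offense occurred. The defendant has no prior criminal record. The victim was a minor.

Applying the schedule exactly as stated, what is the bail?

Base amounts from the schedule: drug trafficking $105000; animal cruelty $30850.
Stacking rule: highest base plus 75% of each additional charge. Highest is drug trafficking at $105000. Additional: $30850 × 75% = $23137.50. Combined base = $105000 + $23137.50 = $128137.50.
Offense involved a minor victim (+$12500 flat): $128137.50 + $12500 = $140637.50.
Strong family ties in the jurisdiction (−$21750 flat): $140637.50 − $21750 = $118887.50.
Net percentage adjustment: −25% +25% +30% = +30%. $118887.50 × 1.3 = $154553.75.
Rounded to the nearest dollar: $154554.

$154554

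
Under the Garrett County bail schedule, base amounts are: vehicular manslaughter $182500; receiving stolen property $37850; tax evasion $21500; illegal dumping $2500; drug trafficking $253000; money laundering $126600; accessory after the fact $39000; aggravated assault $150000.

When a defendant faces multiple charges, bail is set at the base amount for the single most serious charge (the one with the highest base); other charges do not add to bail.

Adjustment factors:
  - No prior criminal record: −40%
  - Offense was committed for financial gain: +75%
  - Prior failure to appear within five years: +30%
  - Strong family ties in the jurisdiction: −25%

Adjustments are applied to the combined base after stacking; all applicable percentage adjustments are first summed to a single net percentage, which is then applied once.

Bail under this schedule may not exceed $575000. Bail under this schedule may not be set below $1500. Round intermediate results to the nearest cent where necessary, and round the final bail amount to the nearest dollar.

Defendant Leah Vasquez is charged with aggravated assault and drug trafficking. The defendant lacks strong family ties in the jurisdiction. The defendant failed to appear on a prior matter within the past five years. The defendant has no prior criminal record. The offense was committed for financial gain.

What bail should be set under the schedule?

$417450

Base amounts from the schedule: aggravated assault $150000; drug trafficking $253000.
Stacking rule: use the highest base only. Highest is drug trafficking at $253000. Combined base = $253000.
Net percentage adjustment: −40% +75% +30% = +65%. $253000 × 1.65 = $417450.
$417450 is within the $575000 maximum.
$417450 is at or above the $1500 minimum.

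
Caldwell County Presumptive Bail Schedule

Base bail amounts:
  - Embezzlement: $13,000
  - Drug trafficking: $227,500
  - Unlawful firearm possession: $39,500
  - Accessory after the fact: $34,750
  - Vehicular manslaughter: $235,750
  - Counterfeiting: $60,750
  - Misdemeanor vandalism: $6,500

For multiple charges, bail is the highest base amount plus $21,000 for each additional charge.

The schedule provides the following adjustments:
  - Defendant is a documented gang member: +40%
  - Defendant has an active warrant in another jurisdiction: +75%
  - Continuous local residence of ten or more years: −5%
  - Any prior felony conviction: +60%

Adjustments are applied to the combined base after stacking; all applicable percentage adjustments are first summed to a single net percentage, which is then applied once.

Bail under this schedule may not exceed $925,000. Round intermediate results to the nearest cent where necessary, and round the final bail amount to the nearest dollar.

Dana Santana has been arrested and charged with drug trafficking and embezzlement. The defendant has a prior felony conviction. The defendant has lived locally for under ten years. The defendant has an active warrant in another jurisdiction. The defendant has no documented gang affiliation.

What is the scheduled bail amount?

Base amounts from the schedule: drug trafficking $227,500; embezzlement $13,000.
Stacking rule: highest base plus $21,000 per additional charge. Highest is drug trafficking at $227,500; 1 additional charge → +$21,000. Combined base = $248,500.
Net percentage adjustment: +75% +60% = +135%. $248,500 × 2.35 = $583,975.
$583,975 is within the $925,000 maximum.

$583,975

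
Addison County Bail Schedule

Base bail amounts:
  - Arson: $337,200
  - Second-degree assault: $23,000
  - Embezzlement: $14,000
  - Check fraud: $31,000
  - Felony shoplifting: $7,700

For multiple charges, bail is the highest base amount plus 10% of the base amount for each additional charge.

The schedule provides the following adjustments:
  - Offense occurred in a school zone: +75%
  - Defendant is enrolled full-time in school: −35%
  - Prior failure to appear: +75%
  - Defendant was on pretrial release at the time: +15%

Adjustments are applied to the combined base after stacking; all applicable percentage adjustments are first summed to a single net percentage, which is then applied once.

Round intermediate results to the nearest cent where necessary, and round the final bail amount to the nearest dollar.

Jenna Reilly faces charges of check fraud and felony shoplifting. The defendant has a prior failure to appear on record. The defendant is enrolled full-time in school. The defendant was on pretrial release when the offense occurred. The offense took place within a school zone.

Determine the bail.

$73,071

Base amounts from the schedule: check fraud $31,000; felony shoplifting $7,700.
Stacking rule: highest base plus 10% of each additional charge. Highest is check fraud at $31,000. Additional: $7,700 × 10% = $770. Combined base = $31,000 + $770 = $31,770.
Net percentage adjustment: +75% −35% +75% +15% = +130%. $31,770 × 2.3 = $73,071.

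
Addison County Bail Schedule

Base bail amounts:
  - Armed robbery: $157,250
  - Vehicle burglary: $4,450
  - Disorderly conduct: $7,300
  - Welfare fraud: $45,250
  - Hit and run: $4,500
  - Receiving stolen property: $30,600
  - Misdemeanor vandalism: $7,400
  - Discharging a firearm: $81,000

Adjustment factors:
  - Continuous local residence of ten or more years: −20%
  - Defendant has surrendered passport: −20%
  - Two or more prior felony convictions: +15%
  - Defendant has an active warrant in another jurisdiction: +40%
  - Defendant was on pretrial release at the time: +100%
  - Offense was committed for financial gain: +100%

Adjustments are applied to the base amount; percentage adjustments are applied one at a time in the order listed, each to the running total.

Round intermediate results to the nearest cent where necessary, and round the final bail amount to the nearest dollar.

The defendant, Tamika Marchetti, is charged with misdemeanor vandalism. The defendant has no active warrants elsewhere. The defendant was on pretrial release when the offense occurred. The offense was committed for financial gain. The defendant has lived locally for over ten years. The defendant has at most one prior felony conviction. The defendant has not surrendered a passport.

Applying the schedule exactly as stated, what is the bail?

Base amounts from the schedule: misdemeanor vandalism $7,400.
Single charge. Combined base = $7,400.
Continuous local residence of ten or more years (−20%): $7,400 × 0.8 = $5,920.
Defendant was on pretrial release at the time (+100%): $5,920 × 2 = $11,840.
Offense was committed for financial gain (+100%): $11,840 × 2 = $23,680.

$23,680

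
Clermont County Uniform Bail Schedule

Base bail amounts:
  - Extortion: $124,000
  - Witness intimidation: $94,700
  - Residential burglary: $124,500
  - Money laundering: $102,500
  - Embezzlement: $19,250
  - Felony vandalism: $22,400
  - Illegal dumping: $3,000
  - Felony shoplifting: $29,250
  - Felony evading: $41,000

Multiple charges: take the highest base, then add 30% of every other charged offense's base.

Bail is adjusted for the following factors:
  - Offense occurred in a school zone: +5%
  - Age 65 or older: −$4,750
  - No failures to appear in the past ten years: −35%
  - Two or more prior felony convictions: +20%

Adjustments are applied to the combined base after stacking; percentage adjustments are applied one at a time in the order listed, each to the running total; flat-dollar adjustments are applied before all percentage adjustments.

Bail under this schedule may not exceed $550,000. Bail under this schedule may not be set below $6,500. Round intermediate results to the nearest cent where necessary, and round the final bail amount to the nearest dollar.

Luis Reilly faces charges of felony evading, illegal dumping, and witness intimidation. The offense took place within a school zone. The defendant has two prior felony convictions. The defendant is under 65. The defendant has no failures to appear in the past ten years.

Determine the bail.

$88,370

Base amounts from the schedule: felony evading $41,000; illegal dumping $3,000; witness intimidation $94,700.
Stacking rule: highest base plus 30% of each additional charge. Highest is witness intimidation at $94,700. Additional: $41,000 × 30% = $12,300; $3,000 × 30% = $900. Combined base = $94,700 + $13,200 = $107,900.
Offense occurred in a school zone (+5%): $107,900 × 1.05 = $113,295.
No failures to appear in the past ten years (−35%): $113,295 × 0.65 = $73,641.75.
Two or more prior felony convictions (+20%): $73,641.75 × 1.2 = $88,370.10.
$88,370.10 is within the $550,000 maximum.
$88,370.10 is at or above the $6,500 minimum.
Rounded to the nearest dollar: $88,370.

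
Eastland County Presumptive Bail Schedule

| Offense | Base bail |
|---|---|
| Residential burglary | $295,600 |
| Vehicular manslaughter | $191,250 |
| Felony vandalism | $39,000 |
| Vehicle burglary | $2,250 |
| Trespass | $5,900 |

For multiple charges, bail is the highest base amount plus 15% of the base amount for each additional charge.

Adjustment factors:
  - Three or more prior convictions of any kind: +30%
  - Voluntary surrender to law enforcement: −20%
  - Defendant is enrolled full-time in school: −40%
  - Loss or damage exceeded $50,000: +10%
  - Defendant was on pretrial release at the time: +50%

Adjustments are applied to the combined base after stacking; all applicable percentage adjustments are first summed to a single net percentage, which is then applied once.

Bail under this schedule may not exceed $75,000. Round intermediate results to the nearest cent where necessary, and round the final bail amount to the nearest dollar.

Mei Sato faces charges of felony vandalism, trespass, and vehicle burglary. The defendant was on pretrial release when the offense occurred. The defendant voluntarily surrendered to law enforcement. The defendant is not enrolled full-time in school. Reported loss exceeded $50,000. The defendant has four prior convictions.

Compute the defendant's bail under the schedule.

Base amounts from the schedule: felony vandalism $39,000; trespass $5,900; vehicle burglary $2,250.
Stacking rule: highest base plus 15% of each additional charge. Highest is felony vandalism at $39,000. Additional: $5,900 × 15% = $885; $2,250 × 15% = $337.50. Combined base = $39,000 + $1,222.50 = $40,222.50.
Net percentage adjustment: +30% −20% +10% +50% = +70%. $40,222.50 × 1.7 = $68,378.25.
$68,378.25 is within the $75,000 maximum.
Rounded to the nearest dollar: $68,378.

$68,378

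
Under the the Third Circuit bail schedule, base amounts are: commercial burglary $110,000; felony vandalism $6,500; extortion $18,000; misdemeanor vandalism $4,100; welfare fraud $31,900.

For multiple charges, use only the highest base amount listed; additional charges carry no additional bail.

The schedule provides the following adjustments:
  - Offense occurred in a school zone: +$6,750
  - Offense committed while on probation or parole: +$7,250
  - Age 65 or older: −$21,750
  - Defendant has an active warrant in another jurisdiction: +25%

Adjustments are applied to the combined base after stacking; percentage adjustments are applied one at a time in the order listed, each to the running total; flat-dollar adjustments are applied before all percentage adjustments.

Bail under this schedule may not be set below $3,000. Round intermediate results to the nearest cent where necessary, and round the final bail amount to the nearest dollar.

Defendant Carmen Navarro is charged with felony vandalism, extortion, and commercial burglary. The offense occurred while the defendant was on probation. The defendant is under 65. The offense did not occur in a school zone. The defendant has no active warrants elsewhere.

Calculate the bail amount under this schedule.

Base amounts from the schedule: felony vandalism $6,500; extortion $18,000; commercial burglary $110,000.
Stacking rule: use the highest base only. Highest is commercial burglary at $110,000. Combined base = $110,000.
Offense committed while on probation or parole (+$7,250 flat): $110,000 + $7,250 = $117,250.
$117,250 is at or above the $3,000 minimum.

$117,250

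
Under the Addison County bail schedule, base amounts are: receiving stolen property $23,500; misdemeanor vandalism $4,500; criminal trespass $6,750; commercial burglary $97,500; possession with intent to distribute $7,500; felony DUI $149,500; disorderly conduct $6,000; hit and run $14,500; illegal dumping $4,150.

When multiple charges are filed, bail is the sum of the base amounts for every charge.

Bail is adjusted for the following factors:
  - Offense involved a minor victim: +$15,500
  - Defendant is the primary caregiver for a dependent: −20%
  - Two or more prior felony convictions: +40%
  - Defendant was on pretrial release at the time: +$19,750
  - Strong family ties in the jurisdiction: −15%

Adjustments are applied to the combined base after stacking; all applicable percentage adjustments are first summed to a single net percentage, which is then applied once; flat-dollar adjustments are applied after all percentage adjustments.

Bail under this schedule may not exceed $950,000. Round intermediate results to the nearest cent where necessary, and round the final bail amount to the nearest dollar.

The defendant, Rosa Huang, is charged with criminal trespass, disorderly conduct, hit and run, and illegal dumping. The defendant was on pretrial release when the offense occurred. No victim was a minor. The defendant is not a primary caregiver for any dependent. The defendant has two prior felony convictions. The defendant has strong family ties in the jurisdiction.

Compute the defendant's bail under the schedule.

Base amounts from the schedule: criminal trespass $6,750; disorderly conduct $6,000; hit and run $14,500; illegal dumping $4,150.
Stacking rule: sum of all bases. $6,750 + $6,000 + $14,500 + $4,150 = $31,400.
Net percentage adjustment: +40% −15% = +25%. $31,400 × 1.25 = $39,250.
Defendant was on pretrial release at the time (+$19,750 flat): $39,250 + $19,750 = $59,000.
$59,000 is within the $950,000 maximum.

$59,000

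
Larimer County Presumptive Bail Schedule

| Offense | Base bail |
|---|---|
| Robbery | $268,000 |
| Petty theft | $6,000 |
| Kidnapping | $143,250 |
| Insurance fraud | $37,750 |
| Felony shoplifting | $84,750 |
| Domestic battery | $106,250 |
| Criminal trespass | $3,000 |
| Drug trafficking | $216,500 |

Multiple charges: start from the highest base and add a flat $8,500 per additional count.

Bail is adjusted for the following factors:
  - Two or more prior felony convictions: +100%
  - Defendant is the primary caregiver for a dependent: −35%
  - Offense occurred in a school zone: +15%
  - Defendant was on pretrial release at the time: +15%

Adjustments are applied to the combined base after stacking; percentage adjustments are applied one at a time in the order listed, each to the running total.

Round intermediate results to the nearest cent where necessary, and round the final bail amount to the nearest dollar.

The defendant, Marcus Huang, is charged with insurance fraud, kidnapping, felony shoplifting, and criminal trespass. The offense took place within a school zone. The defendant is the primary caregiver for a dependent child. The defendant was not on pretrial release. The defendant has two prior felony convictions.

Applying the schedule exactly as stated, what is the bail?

Base amounts from the schedule: insurance fraud $37,750; kidnapping $143,250; felony shoplifting $84,750; criminal trespass $3,000.
Stacking rule: highest base plus $8,500 per additional charge. Highest is kidnapping at $143,250; 3 additional charges → +$25,500. Combined base = $168,750.
Two or more prior felony convictions (+100%): $168,750 × 2 = $337,500.
Defendant is the primary caregiver for a dependent (−35%): $337,500 × 0.65 = $219,375.
Offense occurred in a school zone (+15%): $219,375 × 1.15 = $252,281.25.
Rounded to the nearest dollar: $252,281.

$252,281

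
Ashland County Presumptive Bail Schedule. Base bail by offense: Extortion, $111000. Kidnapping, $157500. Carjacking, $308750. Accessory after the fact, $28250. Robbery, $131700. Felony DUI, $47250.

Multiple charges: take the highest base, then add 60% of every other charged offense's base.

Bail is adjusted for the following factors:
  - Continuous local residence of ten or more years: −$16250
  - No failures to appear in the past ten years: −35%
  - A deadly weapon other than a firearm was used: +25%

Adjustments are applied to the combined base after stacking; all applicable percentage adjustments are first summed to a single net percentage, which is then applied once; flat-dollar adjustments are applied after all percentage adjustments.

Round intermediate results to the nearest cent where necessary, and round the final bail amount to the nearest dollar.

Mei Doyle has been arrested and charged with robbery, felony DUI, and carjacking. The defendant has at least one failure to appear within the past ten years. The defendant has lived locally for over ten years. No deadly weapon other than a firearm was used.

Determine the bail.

$399870

Base amounts from the schedule: robbery $131700; felony DUI $47250; carjacking $308750.
Stacking rule: highest base plus 60% of each additional charge. Highest is carjacking at $308750. Additional: $131700 × 60% = $79020; $47250 × 60% = $28350. Combined base = $308750 + $107370 = $416120.
Continuous local residence of ten or more years (−$16250 flat): $416120 − $16250 = $399870.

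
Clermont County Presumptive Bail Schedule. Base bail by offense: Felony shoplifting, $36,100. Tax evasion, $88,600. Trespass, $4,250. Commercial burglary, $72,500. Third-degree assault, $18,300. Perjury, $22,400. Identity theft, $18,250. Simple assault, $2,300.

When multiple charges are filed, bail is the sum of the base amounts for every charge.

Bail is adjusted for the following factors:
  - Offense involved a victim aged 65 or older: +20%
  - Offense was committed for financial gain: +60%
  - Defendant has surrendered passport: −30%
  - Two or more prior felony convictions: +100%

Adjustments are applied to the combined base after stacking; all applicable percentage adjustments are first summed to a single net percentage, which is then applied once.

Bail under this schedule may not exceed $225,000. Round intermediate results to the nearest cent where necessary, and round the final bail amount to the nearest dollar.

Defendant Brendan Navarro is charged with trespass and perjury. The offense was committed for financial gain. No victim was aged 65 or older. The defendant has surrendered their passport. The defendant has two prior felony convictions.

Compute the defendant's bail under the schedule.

$61,295

Base amounts from the schedule: trespass $4,250; perjury $22,400.
Stacking rule: sum of all bases. $4,250 + $22,400 = $26,650.
Net percentage adjustment: +60% −30% +100% = +130%. $26,650 × 2.3 = $61,295.
$61,295 is within the $225,000 maximum.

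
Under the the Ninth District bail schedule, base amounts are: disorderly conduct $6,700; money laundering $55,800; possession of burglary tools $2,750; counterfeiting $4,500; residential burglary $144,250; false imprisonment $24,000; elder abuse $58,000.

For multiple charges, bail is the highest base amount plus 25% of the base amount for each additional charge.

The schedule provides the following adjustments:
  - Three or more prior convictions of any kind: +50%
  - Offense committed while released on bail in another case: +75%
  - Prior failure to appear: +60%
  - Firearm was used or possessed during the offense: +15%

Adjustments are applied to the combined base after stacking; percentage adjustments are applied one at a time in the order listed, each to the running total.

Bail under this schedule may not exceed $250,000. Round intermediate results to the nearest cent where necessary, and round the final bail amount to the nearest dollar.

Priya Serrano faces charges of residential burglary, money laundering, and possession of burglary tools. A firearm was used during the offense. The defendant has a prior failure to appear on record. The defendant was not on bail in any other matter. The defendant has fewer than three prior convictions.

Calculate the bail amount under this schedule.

$250,000

Base amounts from the schedule: residential burglary $144,250; money laundering $55,800; possession of burglary tools $2,750.
Stacking rule: highest base plus 25% of each additional charge. Highest is residential burglary at $144,250. Additional: $55,800 × 25% = $13,950; $2,750 × 25% = $687.50. Combined base = $144,250 + $14,637.50 = $158,887.50.
Prior failure to appear (+60%): $158,887.50 × 1.6 = $254,220.
Firearm was used or possessed during the offense (+15%): $254,220 × 1.15 = $292,353.
Result $292,353 exceeds the maximum of $250,000; bail is capped at $250,000.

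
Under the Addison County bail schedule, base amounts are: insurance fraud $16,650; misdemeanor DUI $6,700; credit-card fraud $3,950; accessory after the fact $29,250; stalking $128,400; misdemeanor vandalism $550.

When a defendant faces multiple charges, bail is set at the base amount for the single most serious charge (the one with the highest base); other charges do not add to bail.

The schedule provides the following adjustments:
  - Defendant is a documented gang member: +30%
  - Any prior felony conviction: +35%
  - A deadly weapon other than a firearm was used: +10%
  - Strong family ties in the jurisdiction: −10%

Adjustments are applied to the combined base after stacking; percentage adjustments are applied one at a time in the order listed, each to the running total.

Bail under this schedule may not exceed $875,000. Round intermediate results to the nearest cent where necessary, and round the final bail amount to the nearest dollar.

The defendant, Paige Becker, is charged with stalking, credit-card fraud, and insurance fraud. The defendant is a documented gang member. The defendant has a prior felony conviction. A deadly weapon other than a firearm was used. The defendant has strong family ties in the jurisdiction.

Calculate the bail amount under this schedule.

Base amounts from the schedule: stalking $128,400; credit-card fraud $3,950; insurance fraud $16,650.
Stacking rule: use the highest base only. Highest is stalking at $128,400. Combined base = $128,400.
Defendant is a documented gang member (+30%): $128,400 × 1.3 = $166,920.
Any prior felony conviction (+35%): $166,920 × 1.35 = $225,342.
A deadly weapon other than a firearm was used (+10%): $225,342 × 1.1 = $247,876.20.
Strong family ties in the jurisdiction (−10%): $247,876.20 × 0.9 = $223,088.58.
$223,088.58 is within the $875,000 maximum.
Rounded to the nearest dollar: $223,089.

$223,089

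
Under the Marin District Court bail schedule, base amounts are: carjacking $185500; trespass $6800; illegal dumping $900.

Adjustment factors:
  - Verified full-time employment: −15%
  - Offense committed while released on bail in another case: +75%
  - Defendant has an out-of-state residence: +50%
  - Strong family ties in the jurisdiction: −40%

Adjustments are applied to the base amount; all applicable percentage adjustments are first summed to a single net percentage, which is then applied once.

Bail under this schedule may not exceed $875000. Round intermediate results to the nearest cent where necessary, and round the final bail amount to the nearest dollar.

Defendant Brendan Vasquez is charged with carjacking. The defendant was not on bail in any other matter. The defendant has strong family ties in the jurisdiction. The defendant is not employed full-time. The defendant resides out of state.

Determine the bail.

$204050

Base amounts from the schedule: carjacking $185500.
Single charge. Combined base = $185500.
Net percentage adjustment: +50% −40% = +10%. $185500 × 1.1 = $204050.
$204050 is within the $875000 maximum.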